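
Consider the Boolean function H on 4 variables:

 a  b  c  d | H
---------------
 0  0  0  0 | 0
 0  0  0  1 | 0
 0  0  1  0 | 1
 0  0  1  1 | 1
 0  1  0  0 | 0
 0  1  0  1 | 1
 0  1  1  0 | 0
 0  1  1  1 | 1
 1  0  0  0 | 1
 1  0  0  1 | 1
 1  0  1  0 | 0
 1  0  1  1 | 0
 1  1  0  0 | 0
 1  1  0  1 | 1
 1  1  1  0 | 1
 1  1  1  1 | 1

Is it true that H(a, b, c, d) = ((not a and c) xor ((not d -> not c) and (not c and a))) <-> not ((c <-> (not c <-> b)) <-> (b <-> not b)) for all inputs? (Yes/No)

Test each input against both H and the formula:
  a=0, b=0, c=0, d=0: formula gives 0, H = 0 ✓
  a=0, b=0, c=0, d=1: formula gives 0, H = 0 ✓
  a=0, b=0, c=1, d=0: formula gives 1, H = 1 ✓
  a=0, b=0, c=1, d=1: formula gives 1, H = 1 ✓
  a=0, b=1, c=0, d=0: formula gives 1, but H = 0 ✗
A single disagreement suffices: at (0,1,0,0) they differ, so the formula does not compute H.

No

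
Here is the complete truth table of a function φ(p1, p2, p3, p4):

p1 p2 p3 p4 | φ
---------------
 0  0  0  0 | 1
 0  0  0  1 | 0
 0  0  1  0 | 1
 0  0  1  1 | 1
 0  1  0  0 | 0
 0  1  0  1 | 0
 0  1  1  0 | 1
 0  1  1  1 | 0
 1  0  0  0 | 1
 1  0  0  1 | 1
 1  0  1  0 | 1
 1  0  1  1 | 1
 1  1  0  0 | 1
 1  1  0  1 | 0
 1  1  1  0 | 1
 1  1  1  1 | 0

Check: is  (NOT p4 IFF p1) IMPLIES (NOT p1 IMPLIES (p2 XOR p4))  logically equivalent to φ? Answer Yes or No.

Check the formula against φ row by row:
  p1=0, p2=0, p3=0, p4=0: formula gives 1, φ = 1 ✓
  p1=0, p2=0, p3=0, p4=1: formula gives 1, but φ = 0 ✗
Since they disagree at (0,0,0,1), the expression is not a correct formula for φ.

No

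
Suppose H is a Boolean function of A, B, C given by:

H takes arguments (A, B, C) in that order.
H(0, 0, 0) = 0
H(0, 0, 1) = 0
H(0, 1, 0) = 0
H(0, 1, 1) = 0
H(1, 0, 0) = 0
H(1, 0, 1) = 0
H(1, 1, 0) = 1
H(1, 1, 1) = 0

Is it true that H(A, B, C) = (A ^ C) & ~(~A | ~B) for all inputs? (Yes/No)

Yes

Test each input against both H and the formula:
  A=0, B=0, C=0: formula gives 0, H = 0 ✓
  A=0, B=0, C=1: formula gives 0, H = 0 ✓
  A=0, B=1, C=0: formula gives 0, H = 0 ✓
  A=0, B=1, C=1: formula gives 0, H = 0 ✓
  A=1, B=0, C=0: formula gives 0, H = 0 ✓
  …and likewise for the remaining 3 rows.
All 8 rows match — the expression computes H exactly.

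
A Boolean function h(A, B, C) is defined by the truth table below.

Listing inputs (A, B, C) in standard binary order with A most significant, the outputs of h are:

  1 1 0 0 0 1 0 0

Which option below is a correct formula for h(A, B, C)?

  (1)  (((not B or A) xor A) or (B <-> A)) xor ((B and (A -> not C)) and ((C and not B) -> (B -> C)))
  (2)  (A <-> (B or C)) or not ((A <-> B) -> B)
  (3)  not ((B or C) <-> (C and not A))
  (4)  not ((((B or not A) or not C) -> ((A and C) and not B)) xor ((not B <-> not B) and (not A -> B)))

(1) disagrees with h on (0,1,0) (formula → 1, table → 0); rule it out.
(2) disagrees with h on (1,1,0) (formula → 1, table → 0); rule it out.
(3) disagrees with h on (0,0,0) (formula → 0, table → 1); rule it out.
Only (4) survives; checking it on all 8 rows confirms it matches h.

4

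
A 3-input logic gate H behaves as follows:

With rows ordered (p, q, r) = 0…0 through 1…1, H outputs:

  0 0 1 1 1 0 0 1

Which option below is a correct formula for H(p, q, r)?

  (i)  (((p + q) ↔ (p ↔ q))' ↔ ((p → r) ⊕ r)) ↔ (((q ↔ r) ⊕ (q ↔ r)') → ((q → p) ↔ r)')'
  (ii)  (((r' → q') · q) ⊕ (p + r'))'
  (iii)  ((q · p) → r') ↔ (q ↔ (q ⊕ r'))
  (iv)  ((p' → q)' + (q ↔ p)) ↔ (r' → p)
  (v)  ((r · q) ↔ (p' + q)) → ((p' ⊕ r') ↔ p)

i

(ii) disagrees with H on (0,0,1) (formula → 1, table → 0); rule it out.
(iii) disagrees with H on (0,0,1) (formula → 1, table → 0); rule it out.
(iv) disagrees with H on (0,0,1) (formula → 1, table → 0); rule it out.
(v) disagrees with H on (0,0,0) (formula → 1, table → 0); rule it out.
(i) is the remaining candidate, and it agrees with H on all 8 inputs.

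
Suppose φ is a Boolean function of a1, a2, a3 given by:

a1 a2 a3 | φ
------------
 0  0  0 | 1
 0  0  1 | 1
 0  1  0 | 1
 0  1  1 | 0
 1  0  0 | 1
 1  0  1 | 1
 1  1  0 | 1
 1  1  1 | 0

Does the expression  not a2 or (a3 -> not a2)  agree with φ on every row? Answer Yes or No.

Evaluate not a2 or (a3 -> not a2) on each row and compare to φ:
  a1=0, a2=0, a3=0: formula gives 1, φ = 1 ✓
  a1=0, a2=0, a3=1: formula gives 1, φ = 1 ✓
  a1=0, a2=1, a3=0: formula gives 1, φ = 1 ✓
  a1=0, a2=1, a3=1: formula gives 0, φ = 0 ✓
  a1=1, a2=0, a3=0: formula gives 1, φ = 1 ✓
  … (the remaining 3 rows also agree.)
All 8 rows match — the expression computes φ exactly.

Yes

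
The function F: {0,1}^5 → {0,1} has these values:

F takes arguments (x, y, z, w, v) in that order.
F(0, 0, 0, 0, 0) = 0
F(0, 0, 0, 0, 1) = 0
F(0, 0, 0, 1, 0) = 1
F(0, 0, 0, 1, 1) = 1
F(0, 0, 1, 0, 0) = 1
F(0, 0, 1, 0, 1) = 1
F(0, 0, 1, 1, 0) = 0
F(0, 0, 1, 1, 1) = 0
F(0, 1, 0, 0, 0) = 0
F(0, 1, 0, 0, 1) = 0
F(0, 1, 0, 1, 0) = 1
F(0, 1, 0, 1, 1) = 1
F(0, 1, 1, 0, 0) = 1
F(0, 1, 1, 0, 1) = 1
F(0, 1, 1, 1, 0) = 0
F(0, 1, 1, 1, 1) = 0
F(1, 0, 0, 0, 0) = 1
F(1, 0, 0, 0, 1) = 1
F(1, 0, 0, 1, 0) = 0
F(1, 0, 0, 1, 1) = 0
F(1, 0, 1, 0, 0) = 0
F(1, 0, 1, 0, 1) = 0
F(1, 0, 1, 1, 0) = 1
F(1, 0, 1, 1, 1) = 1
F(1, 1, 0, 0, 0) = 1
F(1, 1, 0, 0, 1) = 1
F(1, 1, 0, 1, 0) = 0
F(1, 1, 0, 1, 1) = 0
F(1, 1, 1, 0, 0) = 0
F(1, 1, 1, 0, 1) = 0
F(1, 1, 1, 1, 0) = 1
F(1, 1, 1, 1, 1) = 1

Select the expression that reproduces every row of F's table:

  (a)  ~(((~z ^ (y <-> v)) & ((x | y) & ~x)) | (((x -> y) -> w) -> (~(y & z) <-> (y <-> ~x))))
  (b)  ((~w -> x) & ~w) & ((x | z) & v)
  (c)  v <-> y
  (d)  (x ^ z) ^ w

d

(a) fails at (0,0,1,0,0): the formula yields 0, F is 1.
(b) fails at (0,0,0,1,0): the formula yields 0, F is 1.
(c) fails at (0,0,0,0,0): the formula yields 1, F is 0.
That leaves (d). Evaluating it on every row reproduces the table of F exactly.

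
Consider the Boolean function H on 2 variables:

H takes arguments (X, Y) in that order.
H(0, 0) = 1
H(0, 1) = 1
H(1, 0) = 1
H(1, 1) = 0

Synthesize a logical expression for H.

The output is 0 only when every input is 1 — NAND of all inputs.

H(X, Y) = ~(X & Y)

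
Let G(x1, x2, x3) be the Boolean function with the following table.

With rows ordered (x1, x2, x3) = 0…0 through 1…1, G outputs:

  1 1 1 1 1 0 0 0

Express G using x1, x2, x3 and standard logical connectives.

There are just 3 zero rows: (1,0,1), (1,1,0), (1,1,1). Their minterms are x1·¬x2·x3, x1·x2·¬x3, x1·x2·x3; the OR of those covers precisely the 0-outputs, and negating it yields G.

G(x1, x2, x3) = NOT ((((x1 AND NOT x2) AND x3) OR ((x1 AND x2) AND NOT x3)) OR ((x1 AND x2) AND x3))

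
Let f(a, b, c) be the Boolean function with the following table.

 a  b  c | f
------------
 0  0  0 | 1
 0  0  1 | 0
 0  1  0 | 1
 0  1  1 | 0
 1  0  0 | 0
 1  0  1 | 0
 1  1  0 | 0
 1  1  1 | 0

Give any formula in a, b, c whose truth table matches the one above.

f(a, b, c) = ((not a and not b) and not c) or ((not a and b) and not c)

The 1-rows are (0,0,0), (0,1,0). Each contributes one minterm — ¬a·¬b·¬c; ¬a·b·¬c — and their disjunction is a sum-of-products form of f.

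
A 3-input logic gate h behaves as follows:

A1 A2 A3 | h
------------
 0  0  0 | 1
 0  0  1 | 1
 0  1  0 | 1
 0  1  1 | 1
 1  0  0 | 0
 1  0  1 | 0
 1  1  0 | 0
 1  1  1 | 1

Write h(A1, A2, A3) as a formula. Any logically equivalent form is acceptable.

There are just 3 zero rows: (1,0,0), (1,0,1), (1,1,0). Their minterms are A1·¬A2·¬A3, A1·¬A2·A3, A1·A2·¬A3; the OR of those covers precisely the 0-outputs, and negating it yields h.

h(A1, A2, A3) = not ((((A1 and not A2) and not A3) or ((A1 and not A2) and A3)) or ((A1 and A2) and not A3))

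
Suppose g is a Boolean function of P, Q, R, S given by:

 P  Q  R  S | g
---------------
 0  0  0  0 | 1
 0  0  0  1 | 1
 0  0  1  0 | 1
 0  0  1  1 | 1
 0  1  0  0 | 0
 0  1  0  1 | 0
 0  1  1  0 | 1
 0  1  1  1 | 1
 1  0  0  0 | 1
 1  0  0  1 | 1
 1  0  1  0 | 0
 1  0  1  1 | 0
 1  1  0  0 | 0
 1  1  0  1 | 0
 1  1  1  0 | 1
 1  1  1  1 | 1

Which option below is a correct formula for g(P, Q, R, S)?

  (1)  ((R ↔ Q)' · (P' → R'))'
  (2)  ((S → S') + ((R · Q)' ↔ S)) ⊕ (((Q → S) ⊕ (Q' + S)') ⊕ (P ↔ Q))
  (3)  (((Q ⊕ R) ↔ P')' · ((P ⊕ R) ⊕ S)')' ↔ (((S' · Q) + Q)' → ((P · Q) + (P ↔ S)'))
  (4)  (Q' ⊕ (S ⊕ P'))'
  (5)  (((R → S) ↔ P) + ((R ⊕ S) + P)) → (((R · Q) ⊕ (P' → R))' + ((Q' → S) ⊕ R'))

(2) disagrees with g on (0,1,1,0) (formula → 0, table → 1); rule it out.
(3) disagrees with g on (0,0,1,0) (formula → 0, table → 1); rule it out.
(4) disagrees with g on (0,0,0,1) (formula → 0, table → 1); rule it out.
(5) disagrees with g on (0,0,1,0) (formula → 0, table → 1); rule it out.
That leaves (1). Evaluating it on every row reproduces the table of g exactly.

1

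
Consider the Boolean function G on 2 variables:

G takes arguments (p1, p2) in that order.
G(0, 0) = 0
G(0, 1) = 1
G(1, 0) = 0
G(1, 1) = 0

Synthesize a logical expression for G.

G(p1, p2) = ¬p1 ∧ p2

1 only at (0,1): NOT p1 AND p2.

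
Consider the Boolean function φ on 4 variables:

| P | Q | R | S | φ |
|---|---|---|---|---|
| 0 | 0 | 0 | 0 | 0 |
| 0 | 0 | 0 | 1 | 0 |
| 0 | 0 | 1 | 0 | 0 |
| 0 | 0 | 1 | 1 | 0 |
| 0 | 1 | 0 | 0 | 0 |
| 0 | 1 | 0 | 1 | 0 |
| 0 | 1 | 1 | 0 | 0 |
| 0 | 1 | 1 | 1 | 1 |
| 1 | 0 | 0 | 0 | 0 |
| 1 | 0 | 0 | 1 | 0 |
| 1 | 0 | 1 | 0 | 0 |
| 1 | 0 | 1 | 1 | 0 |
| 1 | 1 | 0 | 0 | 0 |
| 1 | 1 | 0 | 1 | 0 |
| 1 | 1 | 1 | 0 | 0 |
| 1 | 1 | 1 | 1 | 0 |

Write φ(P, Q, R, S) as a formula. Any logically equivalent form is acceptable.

φ(P, Q, R, S) = ((¬P ∧ Q) ∧ R) ∧ S

Only row (0,1,1,1) gives 1. That row's minterm ¬P·Q·R·S is φ directly.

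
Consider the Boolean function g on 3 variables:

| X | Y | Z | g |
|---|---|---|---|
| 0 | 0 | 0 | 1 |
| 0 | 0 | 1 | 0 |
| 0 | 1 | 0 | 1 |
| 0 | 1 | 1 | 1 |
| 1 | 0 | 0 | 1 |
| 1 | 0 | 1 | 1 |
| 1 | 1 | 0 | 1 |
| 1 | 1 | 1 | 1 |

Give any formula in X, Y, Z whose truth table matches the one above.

Only row (0,0,1) gives 0. So g is 1 everywhere except there — the complement of the minterm ¬X·¬Y·Z.

g(X, Y, Z) = not ((not X and not Y) and Z)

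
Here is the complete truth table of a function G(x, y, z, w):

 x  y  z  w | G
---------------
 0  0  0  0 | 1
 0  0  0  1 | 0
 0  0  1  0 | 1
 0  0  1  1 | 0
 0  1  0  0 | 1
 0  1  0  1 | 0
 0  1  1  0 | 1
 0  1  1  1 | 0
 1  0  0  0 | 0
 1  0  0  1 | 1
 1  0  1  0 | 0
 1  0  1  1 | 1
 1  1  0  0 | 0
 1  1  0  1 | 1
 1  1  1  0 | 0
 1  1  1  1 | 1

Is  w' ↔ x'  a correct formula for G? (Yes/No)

Yes

Evaluate w' ↔ x' on each row and compare to G:
  x=0, y=0, z=0, w=0: formula gives 1, G = 1 ✓
  x=0, y=0, z=0, w=1: formula gives 0, G = 0 ✓
  x=0, y=0, z=1, w=0: formula gives 1, G = 1 ✓
  x=0, y=0, z=1, w=1: formula gives 0, G = 0 ✓
  … (the remaining 12 rows also agree.)
All 16 rows match — the expression computes G exactly.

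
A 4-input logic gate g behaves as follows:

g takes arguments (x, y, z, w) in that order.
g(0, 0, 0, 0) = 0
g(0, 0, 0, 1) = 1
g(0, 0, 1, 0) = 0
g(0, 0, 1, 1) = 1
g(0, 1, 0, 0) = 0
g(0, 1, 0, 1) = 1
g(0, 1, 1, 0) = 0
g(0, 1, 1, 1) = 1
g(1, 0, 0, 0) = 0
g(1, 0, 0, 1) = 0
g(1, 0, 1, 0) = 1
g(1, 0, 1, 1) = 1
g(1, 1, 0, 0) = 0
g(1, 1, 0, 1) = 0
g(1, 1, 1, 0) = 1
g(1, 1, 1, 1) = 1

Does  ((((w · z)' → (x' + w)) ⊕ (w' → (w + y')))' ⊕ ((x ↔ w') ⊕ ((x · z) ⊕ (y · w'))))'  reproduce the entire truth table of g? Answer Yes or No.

Yes

Check the formula against g row by row:
  x=0, y=0, z=0, w=0: formula gives 0, g = 0 ✓
  x=0, y=0, z=0, w=1: formula gives 1, g = 1 ✓
  x=0, y=0, z=1, w=0: formula gives 0, g = 0 ✓
  x=0, y=0, z=1, w=1: formula gives 1, g = 1 ✓
  …and likewise for the remaining 12 rows.
All 16 rows match — the expression computes g exactly.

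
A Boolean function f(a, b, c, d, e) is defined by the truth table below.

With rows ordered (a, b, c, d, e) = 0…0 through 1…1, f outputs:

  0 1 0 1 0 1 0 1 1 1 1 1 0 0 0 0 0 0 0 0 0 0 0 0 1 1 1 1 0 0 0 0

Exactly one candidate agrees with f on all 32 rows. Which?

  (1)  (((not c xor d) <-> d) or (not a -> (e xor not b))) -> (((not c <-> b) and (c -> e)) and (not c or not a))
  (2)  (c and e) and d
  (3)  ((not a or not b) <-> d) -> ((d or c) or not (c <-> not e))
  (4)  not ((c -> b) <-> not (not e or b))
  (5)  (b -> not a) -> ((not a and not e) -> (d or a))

(2) fails at (0,0,0,0,1): the formula yields 0, f is 1.
(3) fails at (0,0,0,0,0): the formula yields 1, f is 0.
(4) fails at (0,0,0,0,0): the formula yields 1, f is 0.
(5) fails at (0,0,0,1,0): the formula yields 1, f is 0.
That leaves (1). Evaluating it on every row reproduces the table of f exactly.

1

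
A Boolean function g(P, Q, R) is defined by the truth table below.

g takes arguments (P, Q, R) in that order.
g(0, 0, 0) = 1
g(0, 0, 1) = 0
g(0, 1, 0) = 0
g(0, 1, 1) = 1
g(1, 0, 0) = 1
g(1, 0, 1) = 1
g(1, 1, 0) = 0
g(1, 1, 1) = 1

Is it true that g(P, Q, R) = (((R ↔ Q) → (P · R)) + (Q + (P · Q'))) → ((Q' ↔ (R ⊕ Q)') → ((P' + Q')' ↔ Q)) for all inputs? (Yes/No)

No

Test each input against both g and the formula:
  P=0, Q=0, R=0: formula gives 1, g = 1 ✓
  P=0, Q=0, R=1: formula gives 1, but g = 0 ✗
A single disagreement suffices: at (0,0,1) they differ, so the formula does not compute g.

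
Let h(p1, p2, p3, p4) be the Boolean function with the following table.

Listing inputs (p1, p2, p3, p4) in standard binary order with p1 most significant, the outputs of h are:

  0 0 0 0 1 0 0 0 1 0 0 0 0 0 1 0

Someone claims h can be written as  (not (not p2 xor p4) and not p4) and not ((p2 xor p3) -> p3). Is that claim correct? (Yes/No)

Evaluate (not (not p2 xor p4) and not p4) and not ((p2 xor p3) -> p3) on each row and compare to h:
  p1=0, p2=0, p3=0, p4=0: formula gives 0, h = 0 ✓
  p1=0, p2=0, p3=0, p4=1: formula gives 0, h = 0 ✓
  p1=0, p2=0, p3=1, p4=0: formula gives 0, h = 0 ✓
  p1=0, p2=0, p3=1, p4=1: formula gives 0, h = 0 ✓
  …
  p1=1, p2=0, p3=0, p4=0: formula gives 0, but h = 1 ✗
A single disagreement suffices: at (1,0,0,0) they differ, so the formula does not compute h.

No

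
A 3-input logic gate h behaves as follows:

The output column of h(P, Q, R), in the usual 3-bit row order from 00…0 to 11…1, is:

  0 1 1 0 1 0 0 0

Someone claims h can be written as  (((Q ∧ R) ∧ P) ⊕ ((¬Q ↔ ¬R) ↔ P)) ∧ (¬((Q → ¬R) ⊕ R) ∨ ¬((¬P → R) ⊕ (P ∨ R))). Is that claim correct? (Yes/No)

Yes

Evaluate (((Q ∧ R) ∧ P) ⊕ ((¬Q ↔ ¬R) ↔ P)) ∧ (¬((Q → ¬R) ⊕ R) ∨ ¬((¬P → R) ⊕ (P ∨ R))) on each row and compare to h:
  P=0, Q=0, R=0: formula gives 0, h = 0 ✓
  P=0, Q=0, R=1: formula gives 1, h = 1 ✓
  P=0, Q=1, R=0: formula gives 1, h = 1 ✓
  P=0, Q=1, R=1: formula gives 0, h = 0 ✓
  P=1, Q=0, R=0: formula gives 1, h = 1 ✓
  …and likewise for the remaining 3 rows.
No disagreement on any input; they are logically equivalent.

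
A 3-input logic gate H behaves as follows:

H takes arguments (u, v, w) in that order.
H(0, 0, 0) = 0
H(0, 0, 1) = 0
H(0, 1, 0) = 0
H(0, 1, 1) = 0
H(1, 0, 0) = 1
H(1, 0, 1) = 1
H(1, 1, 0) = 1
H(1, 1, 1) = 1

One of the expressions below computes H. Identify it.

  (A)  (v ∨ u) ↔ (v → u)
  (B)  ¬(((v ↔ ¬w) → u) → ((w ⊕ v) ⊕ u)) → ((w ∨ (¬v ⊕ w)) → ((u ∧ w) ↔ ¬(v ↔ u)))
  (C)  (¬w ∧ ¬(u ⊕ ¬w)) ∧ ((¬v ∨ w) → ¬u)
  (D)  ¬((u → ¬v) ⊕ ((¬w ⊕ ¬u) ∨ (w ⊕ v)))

(B) fails at (0,0,0): the formula yields 1, H is 0.
(C) fails at (1,0,0): the formula yields 0, H is 1.
(D) fails at (0,0,1): the formula yields 1, H is 0.
That leaves (A). Evaluating it on every row reproduces the table of H exactly.

A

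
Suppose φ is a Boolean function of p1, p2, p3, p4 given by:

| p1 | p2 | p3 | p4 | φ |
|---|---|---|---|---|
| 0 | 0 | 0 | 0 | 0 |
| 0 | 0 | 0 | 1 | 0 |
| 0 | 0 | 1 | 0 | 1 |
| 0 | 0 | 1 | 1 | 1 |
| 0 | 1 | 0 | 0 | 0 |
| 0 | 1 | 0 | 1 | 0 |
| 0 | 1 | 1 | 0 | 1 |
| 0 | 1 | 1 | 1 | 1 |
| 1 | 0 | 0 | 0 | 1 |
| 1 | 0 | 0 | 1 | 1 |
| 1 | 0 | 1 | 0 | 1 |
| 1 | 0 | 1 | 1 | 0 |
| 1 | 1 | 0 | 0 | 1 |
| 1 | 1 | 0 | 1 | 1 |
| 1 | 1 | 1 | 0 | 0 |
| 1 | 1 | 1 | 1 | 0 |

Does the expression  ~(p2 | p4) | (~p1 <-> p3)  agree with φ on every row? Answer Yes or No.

No

Evaluate ~(p2 | p4) | (~p1 <-> p3) on each row and compare to φ:
  p1=0, p2=0, p3=0, p4=0: formula gives 1, but φ = 0 ✗
Row (0,0,0,0) is a counterexample, so the formula is not equivalent to φ.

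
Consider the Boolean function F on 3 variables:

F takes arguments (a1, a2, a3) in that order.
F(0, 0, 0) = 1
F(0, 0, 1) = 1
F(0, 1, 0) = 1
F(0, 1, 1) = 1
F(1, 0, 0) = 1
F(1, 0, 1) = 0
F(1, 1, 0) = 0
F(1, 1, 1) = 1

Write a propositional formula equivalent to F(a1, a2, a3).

The 0-rows are (1,0,1), (1,1,0). Take each as a conjunction (a1·¬a2·a3, a1·a2·¬a3), form their disjunction, and complement — that gives a formula that is 1 everywhere F is.

F(a1, a2, a3) = (((a1 · a2') · a3) + ((a1 · a2) · a3'))'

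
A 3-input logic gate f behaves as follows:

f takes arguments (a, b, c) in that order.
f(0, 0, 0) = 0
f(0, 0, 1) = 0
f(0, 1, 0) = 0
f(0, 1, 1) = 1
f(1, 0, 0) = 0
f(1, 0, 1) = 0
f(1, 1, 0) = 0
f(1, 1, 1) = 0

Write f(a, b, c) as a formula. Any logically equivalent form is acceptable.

f(a, b, c) = (not a and b) and c

f is 1 on exactly one input, (0,1,1), whose minterm is ¬a·b·c. So f is just that conjunction.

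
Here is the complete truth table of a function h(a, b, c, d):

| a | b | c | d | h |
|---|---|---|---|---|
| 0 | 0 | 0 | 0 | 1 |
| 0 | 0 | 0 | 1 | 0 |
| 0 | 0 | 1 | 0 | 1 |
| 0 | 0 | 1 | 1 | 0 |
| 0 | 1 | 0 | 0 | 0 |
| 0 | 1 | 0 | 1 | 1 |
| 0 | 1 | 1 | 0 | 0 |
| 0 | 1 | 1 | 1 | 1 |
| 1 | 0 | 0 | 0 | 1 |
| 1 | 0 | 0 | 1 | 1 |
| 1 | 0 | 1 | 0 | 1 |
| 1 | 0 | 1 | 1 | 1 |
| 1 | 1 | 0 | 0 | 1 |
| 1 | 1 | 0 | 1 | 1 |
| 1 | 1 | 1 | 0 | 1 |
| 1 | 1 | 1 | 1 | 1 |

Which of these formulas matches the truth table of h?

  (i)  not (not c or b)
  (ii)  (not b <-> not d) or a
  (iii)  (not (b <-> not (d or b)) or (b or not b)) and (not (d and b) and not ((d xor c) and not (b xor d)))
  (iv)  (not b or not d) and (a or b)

ii

(i): at (0,0,0,0) it gives 0, but h = 1 — eliminated.
(iii): at (0,0,0,1) it gives 1, but h = 0 — eliminated.
(iv): at (0,0,0,0) it gives 0, but h = 1 — eliminated.
(ii) is the remaining candidate, and it agrees with h on all 16 inputs.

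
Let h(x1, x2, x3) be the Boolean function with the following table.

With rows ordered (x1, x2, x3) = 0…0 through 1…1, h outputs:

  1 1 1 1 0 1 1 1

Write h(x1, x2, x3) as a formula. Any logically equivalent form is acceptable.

h is 0 on exactly one input, (1,0,0), whose minterm is x1·¬x2·¬x3. So h is the negation of that single conjunction.

h(x1, x2, x3) = ((x1 · x2') · x3')'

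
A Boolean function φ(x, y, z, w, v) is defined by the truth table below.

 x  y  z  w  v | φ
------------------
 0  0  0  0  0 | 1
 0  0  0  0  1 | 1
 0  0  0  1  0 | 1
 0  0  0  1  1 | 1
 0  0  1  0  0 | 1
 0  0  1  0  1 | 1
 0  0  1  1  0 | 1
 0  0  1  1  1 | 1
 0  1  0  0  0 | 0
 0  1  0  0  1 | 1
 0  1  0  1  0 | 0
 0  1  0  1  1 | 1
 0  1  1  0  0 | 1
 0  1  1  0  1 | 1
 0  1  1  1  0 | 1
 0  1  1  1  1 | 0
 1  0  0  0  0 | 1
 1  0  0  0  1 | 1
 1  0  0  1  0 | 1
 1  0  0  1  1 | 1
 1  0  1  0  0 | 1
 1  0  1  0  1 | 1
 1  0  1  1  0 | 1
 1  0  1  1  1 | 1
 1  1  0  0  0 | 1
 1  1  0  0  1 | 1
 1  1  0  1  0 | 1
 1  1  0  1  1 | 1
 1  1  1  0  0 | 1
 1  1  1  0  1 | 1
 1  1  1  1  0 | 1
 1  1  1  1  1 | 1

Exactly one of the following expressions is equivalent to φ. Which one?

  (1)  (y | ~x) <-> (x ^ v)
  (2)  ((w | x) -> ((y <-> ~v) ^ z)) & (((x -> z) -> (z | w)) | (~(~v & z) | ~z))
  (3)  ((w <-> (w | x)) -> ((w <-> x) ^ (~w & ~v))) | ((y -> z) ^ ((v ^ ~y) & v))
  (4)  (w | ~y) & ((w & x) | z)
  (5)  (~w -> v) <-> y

(1) disagrees with φ on (0,0,0,0,0) (formula → 0, table → 1); rule it out.
(2) disagrees with φ on (0,0,0,1,0) (formula → 0, table → 1); rule it out.
(4) disagrees with φ on (0,0,0,0,0) (formula → 0, table → 1); rule it out.
(5) disagrees with φ on (0,0,0,0,1) (formula → 0, table → 1); rule it out.
Only (3) survives; checking it on all 32 rows confirms it matches φ.

3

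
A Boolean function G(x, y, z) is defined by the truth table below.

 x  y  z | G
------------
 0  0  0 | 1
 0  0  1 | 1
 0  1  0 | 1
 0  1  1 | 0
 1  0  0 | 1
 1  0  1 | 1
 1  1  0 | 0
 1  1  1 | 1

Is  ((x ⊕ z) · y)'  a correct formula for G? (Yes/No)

Yes

Check the formula against G row by row:
  x=0, y=0, z=0: formula gives 1, G = 1 ✓
  x=0, y=0, z=1: formula gives 1, G = 1 ✓
  x=0, y=1, z=0: formula gives 1, G = 1 ✓
  x=0, y=1, z=1: formula gives 0, G = 0 ✓
  x=1, y=0, z=0: formula gives 1, G = 1 ✓
  … (the remaining 3 rows also agree.)
Every row agrees, so the formula is equivalent.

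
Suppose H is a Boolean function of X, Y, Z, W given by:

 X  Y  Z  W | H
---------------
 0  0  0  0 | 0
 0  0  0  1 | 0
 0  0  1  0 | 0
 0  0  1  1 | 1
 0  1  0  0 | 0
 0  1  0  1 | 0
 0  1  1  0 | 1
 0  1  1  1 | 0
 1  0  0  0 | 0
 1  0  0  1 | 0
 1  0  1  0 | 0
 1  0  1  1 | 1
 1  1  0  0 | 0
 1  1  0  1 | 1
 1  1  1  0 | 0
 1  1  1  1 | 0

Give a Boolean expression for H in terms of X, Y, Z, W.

The 1-rows are (0,0,1,1), (0,1,1,0), (1,0,1,1), (1,1,0,1). Each contributes one minterm — ¬X·¬Y·Z·W; ¬X·Y·Z·¬W; X·¬Y·Z·W; X·Y·¬Z·W — and their disjunction is a sum-of-products form of H.

H(X, Y, Z, W) = (((((¬X ∧ ¬Y) ∧ Z) ∧ W) ∨ (((¬X ∧ Y) ∧ Z) ∧ ¬W)) ∨ (((X ∧ ¬Y) ∧ Z) ∧ W)) ∨ (((X ∧ Y) ∧ ¬Z) ∧ W)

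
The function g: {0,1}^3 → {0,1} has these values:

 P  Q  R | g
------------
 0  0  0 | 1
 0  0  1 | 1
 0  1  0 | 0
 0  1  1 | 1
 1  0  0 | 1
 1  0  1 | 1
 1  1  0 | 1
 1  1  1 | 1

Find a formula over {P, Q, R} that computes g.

g is 0 on exactly one input, (0,1,0), whose minterm is ¬P·Q·¬R. So g is the negation of that single conjunction.

g(P, Q, R) = ¬((¬P ∧ Q) ∧ ¬R)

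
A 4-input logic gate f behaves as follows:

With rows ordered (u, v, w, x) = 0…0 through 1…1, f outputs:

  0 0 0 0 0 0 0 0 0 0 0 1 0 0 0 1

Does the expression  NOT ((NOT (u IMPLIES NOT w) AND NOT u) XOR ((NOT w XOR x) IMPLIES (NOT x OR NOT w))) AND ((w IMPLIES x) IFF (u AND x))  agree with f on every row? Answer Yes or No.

Evaluate NOT ((NOT (u IMPLIES NOT w) AND NOT u) XOR ((NOT w XOR x) IMPLIES (NOT x OR NOT w))) AND ((w IMPLIES x) IFF (u AND x)) on each row and compare to f:
  u=0, v=0, w=0, x=0: formula gives 0, f = 0 ✓
  u=0, v=0, w=0, x=1: formula gives 0, f = 0 ✓
  u=0, v=0, w=1, x=0: formula gives 0, f = 0 ✓
  u=0, v=0, w=1, x=1: formula gives 0, f = 0 ✓
  … (the remaining 12 rows also agree.)
All 16 rows match — the expression computes f exactly.

Yes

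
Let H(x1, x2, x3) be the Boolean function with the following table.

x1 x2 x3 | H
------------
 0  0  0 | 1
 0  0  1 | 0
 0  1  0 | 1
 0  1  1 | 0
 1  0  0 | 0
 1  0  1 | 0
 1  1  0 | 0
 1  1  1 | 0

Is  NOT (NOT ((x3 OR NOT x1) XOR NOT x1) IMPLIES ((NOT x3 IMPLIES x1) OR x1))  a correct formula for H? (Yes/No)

Test each input against both H and the formula:
  x1=0, x2=0, x3=0: formula gives 1, H = 1 ✓
  x1=0, x2=0, x3=1: formula gives 0, H = 0 ✓
  x1=0, x2=1, x3=0: formula gives 1, H = 1 ✓
  x1=0, x2=1, x3=1: formula gives 0, H = 0 ✓
  x1=1, x2=0, x3=0: formula gives 0, H = 0 ✓
  … (the remaining 3 rows also agree.)
All 8 rows match — the expression computes H exactly.

Yes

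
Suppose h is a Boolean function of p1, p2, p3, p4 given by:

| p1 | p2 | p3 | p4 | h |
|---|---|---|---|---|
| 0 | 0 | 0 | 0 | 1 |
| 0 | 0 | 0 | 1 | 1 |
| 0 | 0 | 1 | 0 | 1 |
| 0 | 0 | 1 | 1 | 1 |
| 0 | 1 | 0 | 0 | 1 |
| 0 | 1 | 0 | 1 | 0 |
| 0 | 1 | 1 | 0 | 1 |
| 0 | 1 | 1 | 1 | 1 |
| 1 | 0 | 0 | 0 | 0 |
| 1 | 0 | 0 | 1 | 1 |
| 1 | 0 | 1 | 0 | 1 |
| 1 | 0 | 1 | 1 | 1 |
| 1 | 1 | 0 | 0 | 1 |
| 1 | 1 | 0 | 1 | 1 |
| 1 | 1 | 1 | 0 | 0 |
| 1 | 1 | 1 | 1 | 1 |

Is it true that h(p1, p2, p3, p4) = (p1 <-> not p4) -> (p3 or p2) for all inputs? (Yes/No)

No

Check the formula against h row by row:
  p1=0, p2=0, p3=0, p4=0: formula gives 1, h = 1 ✓
  p1=0, p2=0, p3=0, p4=1: formula gives 0, but h = 1 ✗
A single disagreement suffices: at (0,0,0,1) they differ, so the formula does not compute h.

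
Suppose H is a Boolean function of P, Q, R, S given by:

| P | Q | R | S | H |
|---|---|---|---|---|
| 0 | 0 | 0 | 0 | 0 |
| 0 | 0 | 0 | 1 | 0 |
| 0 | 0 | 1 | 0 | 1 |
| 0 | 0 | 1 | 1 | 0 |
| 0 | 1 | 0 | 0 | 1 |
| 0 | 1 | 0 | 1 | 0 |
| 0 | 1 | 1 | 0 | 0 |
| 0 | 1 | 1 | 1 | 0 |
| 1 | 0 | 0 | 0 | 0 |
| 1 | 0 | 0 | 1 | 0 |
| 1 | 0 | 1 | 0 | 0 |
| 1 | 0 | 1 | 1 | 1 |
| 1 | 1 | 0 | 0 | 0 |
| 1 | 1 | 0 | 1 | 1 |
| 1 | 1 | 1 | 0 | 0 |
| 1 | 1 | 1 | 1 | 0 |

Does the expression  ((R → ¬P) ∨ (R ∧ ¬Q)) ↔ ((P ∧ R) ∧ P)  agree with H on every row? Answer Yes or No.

No

Test each input against both H and the formula:
  P=0, Q=0, R=0, S=0: formula gives 0, H = 0 ✓
  P=0, Q=0, R=0, S=1: formula gives 0, H = 0 ✓
  P=0, Q=0, R=1, S=0: formula gives 0, but H = 1 ✗
Row (0,0,1,0) is a counterexample, so the formula is not equivalent to H.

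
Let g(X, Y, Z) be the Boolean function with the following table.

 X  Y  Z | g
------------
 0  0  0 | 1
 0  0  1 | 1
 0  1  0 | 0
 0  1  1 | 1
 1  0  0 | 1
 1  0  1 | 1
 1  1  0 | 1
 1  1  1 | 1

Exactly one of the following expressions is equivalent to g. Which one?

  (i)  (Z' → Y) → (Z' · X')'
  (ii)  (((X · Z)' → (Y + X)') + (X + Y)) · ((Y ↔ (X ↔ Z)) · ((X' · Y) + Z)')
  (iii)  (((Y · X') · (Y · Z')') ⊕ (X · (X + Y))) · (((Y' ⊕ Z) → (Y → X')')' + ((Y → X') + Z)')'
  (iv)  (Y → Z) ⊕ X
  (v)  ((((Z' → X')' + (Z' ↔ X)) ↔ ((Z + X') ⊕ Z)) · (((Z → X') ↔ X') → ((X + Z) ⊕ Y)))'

i

(ii) fails at (0,0,0): the formula yields 0, g is 1.
(iii) fails at (0,0,0): the formula yields 0, g is 1.
(iv) fails at (1,0,0): the formula yields 0, g is 1.
(v) fails at (0,1,0): the formula yields 1, g is 0.
Only (i) survives; checking it on all 8 rows confirms it matches g.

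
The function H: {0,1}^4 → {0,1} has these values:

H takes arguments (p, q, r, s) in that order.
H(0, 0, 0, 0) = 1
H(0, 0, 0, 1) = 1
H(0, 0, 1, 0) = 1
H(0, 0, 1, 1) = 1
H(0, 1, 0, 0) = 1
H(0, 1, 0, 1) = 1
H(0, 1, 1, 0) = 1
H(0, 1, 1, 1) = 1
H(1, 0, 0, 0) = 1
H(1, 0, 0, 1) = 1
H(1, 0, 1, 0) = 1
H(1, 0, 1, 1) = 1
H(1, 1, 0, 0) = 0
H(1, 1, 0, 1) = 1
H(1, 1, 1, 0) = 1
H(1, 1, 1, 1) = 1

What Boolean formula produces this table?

H(p, q, r, s) = ~(((p & q) & ~r) & ~s)

H is 0 on exactly one input, (1,1,0,0), whose minterm is p·q·¬r·¬s. So H is the negation of that single conjunction.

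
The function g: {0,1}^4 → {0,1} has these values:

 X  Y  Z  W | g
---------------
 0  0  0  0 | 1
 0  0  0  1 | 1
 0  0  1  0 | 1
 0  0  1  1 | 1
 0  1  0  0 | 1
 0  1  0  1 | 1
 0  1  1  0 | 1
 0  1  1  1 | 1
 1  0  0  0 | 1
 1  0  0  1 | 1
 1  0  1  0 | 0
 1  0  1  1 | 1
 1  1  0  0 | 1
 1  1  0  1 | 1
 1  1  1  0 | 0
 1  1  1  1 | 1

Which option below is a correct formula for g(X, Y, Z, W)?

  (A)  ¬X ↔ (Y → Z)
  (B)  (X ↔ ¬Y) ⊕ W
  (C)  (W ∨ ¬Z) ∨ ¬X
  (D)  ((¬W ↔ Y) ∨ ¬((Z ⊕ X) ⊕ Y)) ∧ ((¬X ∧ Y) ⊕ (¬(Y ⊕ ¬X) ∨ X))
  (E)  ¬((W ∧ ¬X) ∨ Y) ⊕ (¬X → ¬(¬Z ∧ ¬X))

C

(A): at (0,1,0,0) it gives 0, but g = 1 — eliminated.
(B): at (0,0,0,0) it gives 0, but g = 1 — eliminated.
(D): at (0,0,0,0) it gives 0, but g = 1 — eliminated.
(E): at (0,0,0,1) it gives 0, but g = 1 — eliminated.
Only (C) survives; checking it on all 16 rows confirms it matches g.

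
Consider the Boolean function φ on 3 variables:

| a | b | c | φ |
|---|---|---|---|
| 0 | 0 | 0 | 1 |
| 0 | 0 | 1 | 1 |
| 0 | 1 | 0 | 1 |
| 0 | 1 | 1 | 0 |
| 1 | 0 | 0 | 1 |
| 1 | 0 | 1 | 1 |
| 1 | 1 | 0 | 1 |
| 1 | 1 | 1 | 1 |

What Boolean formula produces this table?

φ(a, b, c) = ¬((¬a ∧ b) ∧ c)

Only row (0,1,1) gives 0. So φ is 1 everywhere except there — the complement of the minterm ¬a·b·c.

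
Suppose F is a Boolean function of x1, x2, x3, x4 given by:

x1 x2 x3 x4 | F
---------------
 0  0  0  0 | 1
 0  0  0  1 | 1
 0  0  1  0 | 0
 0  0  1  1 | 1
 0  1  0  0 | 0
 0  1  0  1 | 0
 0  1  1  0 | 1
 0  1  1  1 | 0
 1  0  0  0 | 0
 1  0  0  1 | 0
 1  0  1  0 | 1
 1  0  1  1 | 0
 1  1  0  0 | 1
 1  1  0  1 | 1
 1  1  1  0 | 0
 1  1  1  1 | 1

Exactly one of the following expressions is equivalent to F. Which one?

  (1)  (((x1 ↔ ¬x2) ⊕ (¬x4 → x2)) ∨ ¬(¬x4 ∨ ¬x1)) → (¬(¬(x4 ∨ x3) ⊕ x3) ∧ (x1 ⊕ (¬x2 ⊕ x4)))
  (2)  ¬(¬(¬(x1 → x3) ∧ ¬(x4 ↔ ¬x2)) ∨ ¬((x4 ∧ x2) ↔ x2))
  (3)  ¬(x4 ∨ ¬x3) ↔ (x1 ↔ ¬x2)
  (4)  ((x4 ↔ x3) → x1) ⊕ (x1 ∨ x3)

(1) fails at (0,0,0,1): the formula yields 0, F is 1.
(2) fails at (0,0,0,0): the formula yields 0, F is 1.
(4) fails at (0,0,0,0): the formula yields 0, F is 1.
That leaves (3). Evaluating it on every row reproduces the table of F exactly.

3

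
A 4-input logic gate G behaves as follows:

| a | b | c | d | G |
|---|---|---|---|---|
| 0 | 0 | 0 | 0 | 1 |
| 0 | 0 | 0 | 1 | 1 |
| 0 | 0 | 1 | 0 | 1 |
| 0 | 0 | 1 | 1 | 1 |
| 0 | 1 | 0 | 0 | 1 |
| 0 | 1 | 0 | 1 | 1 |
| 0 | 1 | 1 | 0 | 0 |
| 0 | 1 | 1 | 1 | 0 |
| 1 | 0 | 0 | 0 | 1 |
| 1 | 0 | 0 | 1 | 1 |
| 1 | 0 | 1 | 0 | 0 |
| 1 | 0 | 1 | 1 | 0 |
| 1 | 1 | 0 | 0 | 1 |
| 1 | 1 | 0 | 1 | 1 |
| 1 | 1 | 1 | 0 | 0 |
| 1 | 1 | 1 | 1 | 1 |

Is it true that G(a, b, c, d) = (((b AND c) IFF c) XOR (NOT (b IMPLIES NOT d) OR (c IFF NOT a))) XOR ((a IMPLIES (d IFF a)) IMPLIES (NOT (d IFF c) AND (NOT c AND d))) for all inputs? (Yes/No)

Test each input against both G and the formula:
  a=0, b=0, c=0, d=0: formula gives 1, G = 1 ✓
  a=0, b=0, c=0, d=1: formula gives 0, but G = 1 ✗
Since they disagree at (0,0,0,1), the expression is not a correct formula for G.

No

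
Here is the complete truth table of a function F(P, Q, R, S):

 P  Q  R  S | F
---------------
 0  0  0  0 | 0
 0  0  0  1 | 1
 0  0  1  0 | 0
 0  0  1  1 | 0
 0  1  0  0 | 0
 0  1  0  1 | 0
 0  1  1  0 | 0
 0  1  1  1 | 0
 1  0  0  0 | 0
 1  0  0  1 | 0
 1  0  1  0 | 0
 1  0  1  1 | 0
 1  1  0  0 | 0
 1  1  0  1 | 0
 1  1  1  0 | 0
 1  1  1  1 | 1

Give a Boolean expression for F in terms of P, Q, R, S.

F(P, Q, R, S) = (((NOT P AND NOT Q) AND NOT R) AND S) OR (((P AND Q) AND R) AND S)

The 1-rows are (0,0,0,1), (1,1,1,1). Each contributes one minterm — ¬P·¬Q·¬R·S; P·Q·R·S — and their disjunction is a sum-of-products form of F.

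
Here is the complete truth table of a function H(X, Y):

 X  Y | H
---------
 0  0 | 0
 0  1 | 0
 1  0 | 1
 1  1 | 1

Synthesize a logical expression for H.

The output simply equals X.

H(X, Y) = X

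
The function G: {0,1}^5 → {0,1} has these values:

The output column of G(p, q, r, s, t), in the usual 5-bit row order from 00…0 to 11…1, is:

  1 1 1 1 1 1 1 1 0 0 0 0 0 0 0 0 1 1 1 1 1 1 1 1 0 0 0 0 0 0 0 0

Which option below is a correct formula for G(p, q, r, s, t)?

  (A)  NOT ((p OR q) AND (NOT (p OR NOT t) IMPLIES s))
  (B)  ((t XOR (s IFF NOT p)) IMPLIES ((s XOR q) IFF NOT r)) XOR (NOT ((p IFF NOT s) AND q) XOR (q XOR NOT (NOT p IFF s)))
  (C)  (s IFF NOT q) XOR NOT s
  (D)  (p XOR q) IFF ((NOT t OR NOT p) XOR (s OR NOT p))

(A): at (0,1,0,0,1) it gives 1, but G = 0 — eliminated.
(B): at (0,0,0,0,1) it gives 0, but G = 1 — eliminated.
(D): at (1,0,0,0,1) it gives 0, but G = 1 — eliminated.
(C) is the remaining candidate, and it agrees with G on all 32 inputs.

C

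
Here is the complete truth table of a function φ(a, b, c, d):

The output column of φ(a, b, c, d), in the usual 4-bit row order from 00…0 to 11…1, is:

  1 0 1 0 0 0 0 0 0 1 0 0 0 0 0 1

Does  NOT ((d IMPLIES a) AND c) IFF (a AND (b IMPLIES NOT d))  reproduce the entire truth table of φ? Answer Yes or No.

Test each input against both φ and the formula:
  a=0, b=0, c=0, d=0: formula gives 0, but φ = 1 ✗
A single disagreement suffices: at (0,0,0,0) they differ, so the formula does not compute φ.

No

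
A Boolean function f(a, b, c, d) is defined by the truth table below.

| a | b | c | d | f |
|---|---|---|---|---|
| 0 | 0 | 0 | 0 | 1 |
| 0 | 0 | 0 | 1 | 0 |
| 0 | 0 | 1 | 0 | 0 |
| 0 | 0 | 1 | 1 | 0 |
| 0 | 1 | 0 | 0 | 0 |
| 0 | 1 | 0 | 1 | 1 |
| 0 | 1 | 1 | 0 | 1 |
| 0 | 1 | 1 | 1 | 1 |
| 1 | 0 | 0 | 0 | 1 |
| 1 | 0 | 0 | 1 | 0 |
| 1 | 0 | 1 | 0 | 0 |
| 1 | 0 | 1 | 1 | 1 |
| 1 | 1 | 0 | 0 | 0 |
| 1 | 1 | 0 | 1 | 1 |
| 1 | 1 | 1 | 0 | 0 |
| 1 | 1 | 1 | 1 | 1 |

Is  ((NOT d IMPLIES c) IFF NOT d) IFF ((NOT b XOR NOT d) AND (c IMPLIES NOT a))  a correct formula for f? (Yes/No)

Yes

Evaluate ((NOT d IMPLIES c) IFF NOT d) IFF ((NOT b XOR NOT d) AND (c IMPLIES NOT a)) on each row and compare to f:
  a=0, b=0, c=0, d=0: formula gives 1, f = 1 ✓
  a=0, b=0, c=0, d=1: formula gives 0, f = 0 ✓
  a=0, b=0, c=1, d=0: formula gives 0, f = 0 ✓
  a=0, b=0, c=1, d=1: formula gives 0, f = 0 ✓
  …and likewise for the remaining 12 rows.
All 16 rows match — the expression computes f exactly.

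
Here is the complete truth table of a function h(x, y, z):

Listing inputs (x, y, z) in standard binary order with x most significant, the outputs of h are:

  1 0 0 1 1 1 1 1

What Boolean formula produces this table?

h(x, y, z) = not (((not x and not y) and z) or ((not x and y) and not z))

There are just 2 zero rows: (0,0,1), (0,1,0). Their minterms are ¬x·¬y·z, ¬x·y·¬z; the OR of those covers precisely the 0-outputs, and negating it yields h.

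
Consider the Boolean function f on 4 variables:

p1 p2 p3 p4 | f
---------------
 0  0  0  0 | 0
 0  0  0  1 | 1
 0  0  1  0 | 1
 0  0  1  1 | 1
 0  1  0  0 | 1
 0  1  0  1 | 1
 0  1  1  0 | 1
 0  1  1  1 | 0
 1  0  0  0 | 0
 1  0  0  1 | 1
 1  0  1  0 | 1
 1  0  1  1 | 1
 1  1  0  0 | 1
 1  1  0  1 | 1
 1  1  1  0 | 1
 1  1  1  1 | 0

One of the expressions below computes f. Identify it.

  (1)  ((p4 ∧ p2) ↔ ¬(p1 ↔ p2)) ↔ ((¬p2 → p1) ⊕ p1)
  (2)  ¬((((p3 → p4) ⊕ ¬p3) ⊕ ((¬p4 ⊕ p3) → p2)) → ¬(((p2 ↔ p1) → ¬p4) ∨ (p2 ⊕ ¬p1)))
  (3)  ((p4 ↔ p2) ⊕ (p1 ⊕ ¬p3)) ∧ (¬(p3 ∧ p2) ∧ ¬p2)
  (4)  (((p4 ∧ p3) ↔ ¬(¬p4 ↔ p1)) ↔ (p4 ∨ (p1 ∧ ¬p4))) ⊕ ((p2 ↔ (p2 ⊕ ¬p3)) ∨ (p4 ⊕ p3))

2

(1): at (0,0,0,1) it gives 0, but f = 1 — eliminated.
(3): at (0,0,1,1) it gives 0, but f = 1 — eliminated.
(4): at (0,0,0,0) it gives 1, but f = 0 — eliminated.
(2) is the remaining candidate, and it agrees with f on all 16 inputs.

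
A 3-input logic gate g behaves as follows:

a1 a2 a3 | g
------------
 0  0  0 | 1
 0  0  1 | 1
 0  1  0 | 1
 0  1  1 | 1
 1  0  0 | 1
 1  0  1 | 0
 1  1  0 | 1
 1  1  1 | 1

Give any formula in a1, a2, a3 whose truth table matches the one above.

g(a1, a2, a3) = ~((a1 & ~a2) & a3)

Only row (1,0,1) gives 0. So g is 1 everywhere except there — the complement of the minterm a1·¬a2·a3.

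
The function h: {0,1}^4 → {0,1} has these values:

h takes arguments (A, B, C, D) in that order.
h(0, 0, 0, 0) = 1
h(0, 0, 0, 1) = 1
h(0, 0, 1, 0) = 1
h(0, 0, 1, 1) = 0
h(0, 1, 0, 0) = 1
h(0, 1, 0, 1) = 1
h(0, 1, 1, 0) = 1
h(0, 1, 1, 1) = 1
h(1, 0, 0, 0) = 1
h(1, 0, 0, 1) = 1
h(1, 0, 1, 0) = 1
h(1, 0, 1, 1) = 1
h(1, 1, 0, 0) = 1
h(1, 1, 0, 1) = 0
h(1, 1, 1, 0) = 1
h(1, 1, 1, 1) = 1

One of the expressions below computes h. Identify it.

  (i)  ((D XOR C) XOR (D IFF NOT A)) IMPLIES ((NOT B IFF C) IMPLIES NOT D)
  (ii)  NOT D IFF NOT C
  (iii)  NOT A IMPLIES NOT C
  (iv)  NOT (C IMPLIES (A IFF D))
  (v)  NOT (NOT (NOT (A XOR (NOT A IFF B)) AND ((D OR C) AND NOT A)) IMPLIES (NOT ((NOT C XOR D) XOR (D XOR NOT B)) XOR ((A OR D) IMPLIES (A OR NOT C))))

(ii) fails at (0,0,0,1): the formula yields 0, h is 1.
(iii) fails at (0,0,1,0): the formula yields 0, h is 1.
(iv) fails at (0,0,0,0): the formula yields 0, h is 1.
(v) fails at (0,0,0,1): the formula yields 0, h is 1.
(i) is the remaining candidate, and it agrees with h on all 16 inputs.

i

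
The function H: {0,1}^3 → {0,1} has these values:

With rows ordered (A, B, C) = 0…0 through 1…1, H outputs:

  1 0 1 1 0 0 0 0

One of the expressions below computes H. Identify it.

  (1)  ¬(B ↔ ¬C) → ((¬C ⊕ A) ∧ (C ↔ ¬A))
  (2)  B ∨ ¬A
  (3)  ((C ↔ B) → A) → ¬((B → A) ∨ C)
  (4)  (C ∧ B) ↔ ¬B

(1) disagrees with H on (0,0,0) (formula → 0, table → 1); rule it out.
(2) disagrees with H on (0,0,1) (formula → 1, table → 0); rule it out.
(4) disagrees with H on (0,0,0) (formula → 0, table → 1); rule it out.
(3) is the remaining candidate, and it agrees with H on all 8 inputs.

3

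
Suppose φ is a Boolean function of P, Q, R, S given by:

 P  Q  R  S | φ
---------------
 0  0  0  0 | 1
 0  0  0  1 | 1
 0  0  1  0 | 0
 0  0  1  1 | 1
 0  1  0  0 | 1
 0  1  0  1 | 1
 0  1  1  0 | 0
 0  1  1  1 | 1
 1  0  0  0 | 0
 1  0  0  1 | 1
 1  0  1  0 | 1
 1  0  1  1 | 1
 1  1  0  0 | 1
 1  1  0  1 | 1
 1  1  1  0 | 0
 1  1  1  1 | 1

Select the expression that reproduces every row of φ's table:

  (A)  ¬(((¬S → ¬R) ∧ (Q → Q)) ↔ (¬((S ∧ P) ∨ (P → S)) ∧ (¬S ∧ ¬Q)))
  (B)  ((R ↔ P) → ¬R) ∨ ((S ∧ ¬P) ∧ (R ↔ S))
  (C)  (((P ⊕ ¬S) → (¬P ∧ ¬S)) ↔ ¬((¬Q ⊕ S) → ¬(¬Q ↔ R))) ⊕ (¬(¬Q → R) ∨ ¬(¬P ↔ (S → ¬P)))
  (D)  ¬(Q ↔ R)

(B) fails at (0,0,1,0): the formula yields 1, φ is 0.
(C) fails at (0,0,1,0): the formula yields 1, φ is 0.
(D) fails at (0,0,0,0): the formula yields 0, φ is 1.
(A) is the remaining candidate, and it agrees with φ on all 16 inputs.

A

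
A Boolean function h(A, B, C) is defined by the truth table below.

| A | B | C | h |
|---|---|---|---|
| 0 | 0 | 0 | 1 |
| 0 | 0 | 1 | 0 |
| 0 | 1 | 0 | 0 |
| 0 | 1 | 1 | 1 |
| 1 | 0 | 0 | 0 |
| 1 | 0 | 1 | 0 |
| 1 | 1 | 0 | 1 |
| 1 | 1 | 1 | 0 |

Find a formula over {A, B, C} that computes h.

Collect the rows where h=1 — (0,0,0), (0,1,1), (1,1,0) — and write one minterm per row: ¬A·¬B·¬C, ¬A·B·C, A·B·¬C. Their union (logical OR) reproduces the table exactly.

h(A, B, C) = (((¬A ∧ ¬B) ∧ ¬C) ∨ ((¬A ∧ B) ∧ C)) ∨ ((A ∧ B) ∧ ¬C)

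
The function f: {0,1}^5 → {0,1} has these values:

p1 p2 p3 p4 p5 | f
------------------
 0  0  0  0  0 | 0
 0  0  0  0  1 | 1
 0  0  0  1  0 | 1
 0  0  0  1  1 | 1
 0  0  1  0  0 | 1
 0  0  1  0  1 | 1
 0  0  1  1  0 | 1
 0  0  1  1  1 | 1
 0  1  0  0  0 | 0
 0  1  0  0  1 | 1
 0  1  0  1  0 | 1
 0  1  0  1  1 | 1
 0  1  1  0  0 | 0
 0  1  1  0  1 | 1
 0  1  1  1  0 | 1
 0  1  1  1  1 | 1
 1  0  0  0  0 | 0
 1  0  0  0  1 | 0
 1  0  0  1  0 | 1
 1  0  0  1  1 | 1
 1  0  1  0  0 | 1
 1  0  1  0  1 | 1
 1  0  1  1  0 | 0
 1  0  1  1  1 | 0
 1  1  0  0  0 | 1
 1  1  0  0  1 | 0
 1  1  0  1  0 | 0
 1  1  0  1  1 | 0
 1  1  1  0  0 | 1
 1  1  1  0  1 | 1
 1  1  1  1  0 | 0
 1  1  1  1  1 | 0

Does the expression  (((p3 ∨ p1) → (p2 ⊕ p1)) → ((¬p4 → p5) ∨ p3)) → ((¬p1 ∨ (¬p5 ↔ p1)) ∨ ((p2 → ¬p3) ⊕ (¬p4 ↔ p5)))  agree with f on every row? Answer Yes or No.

No

Test each input against both f and the formula:
  p1=0, p2=0, p3=0, p4=0, p5=0: formula gives 1, but f = 0 ✗
Since they disagree at (0,0,0,0,0), the expression is not a correct formula for f.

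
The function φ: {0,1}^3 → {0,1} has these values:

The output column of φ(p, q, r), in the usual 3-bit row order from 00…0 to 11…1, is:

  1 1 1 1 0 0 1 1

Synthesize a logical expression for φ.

φ is 0 on only 2 rows — (1,0,0), (1,0,1). Writing each as a minterm (p·¬q·¬r, p·¬q·r) and OR-ing them characterizes exactly where φ=0, so φ is the negation of that disjunction.

φ(p, q, r) = (((p · q') · r') + ((p · q') · r))'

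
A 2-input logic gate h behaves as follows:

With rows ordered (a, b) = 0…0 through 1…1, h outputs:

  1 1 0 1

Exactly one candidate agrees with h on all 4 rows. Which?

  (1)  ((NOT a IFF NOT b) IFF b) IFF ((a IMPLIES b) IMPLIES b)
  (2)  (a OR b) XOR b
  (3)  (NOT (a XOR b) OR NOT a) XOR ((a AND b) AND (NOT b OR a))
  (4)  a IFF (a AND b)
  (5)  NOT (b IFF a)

(1): at (0,1) it gives 0, but h = 1 — eliminated.
(2): at (0,0) it gives 0, but h = 1 — eliminated.
(3): at (1,1) it gives 0, but h = 1 — eliminated.
(5): at (0,0) it gives 0, but h = 1 — eliminated.
That leaves (4). Evaluating it on every row reproduces the table of h exactly.

4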